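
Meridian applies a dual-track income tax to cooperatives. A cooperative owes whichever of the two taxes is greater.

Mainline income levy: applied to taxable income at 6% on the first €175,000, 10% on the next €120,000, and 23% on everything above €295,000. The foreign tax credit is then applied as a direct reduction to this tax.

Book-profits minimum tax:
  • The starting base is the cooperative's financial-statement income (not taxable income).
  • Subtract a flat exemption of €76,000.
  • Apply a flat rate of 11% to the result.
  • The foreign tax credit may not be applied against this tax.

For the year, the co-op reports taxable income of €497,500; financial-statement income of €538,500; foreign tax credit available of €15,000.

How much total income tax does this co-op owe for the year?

Book-profits minimum tax:
  Base (financial-statement income): €538,500
  Less exemption €76,000 → base €462,500
  €462,500 × 11% = €50,875

Mainline income levy:
  €175,000 × 6% = €10,500
  €120,000 × 10% = €12,000
  €202,500 × 23% = €46,575
  → €69,075
  Less foreign tax credit €15,000 → €54,075

€54,075 > €50,875, so the mainline income levy governs.

€54,075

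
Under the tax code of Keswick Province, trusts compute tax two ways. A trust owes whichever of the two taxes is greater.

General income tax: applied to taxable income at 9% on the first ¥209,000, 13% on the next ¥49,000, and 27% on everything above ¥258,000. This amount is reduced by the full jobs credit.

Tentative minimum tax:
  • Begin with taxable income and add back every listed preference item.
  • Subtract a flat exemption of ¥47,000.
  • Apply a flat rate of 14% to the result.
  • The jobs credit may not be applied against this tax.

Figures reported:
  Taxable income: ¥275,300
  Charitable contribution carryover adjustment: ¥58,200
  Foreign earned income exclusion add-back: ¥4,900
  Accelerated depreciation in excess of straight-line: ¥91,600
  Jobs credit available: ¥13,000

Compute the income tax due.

Tentative minimum tax:
  Adjusted income: ¥275,300 + ¥58,200 + ¥4,900 + ¥91,600 = ¥430,000
  Less exemption ¥47,000 → base ¥383,000
  ¥383,000 × 14% = ¥53,620

General income tax:
  ¥209,000 × 9% = ¥18,810
  ¥49,000 × 13% = ¥6,370
  ¥17,300 × 27% = ¥4,671
  → ¥29,851
  Less jobs credit ¥13,000 → ¥16,851

¥53,620 > ¥16,851, so the tentative minimum tax is the binding amount.

¥53,620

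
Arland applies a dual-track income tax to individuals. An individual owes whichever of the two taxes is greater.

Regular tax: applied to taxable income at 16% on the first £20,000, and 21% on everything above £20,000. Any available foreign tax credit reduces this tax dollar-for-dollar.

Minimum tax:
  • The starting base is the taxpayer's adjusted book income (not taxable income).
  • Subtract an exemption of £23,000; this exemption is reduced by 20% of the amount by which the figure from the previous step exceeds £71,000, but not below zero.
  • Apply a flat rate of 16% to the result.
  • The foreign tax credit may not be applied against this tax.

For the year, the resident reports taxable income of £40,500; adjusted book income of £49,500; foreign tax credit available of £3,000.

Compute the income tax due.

£4,505

Minimum tax:
  Base (adjusted book income): £49,500
  Exemption: £49,500 ≤ £71,000, so full £23,000 applies
  Base: £49,500 − £23,000 = £26,500
  £26,500 × 16% = £4,240

Regular tax:
  £20,000 × 16% = £3,200
  £20,500 × 21% = £4,305
  → £7,505
  Less foreign tax credit £3,000 → £4,505

£4,505 > £4,240, so the regular tax governs.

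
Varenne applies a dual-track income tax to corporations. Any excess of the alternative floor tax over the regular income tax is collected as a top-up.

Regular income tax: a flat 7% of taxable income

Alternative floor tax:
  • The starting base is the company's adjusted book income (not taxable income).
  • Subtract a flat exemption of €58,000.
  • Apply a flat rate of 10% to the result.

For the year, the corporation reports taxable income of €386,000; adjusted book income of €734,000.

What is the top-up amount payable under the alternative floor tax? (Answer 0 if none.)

€40,580

Alternative floor tax:
  Base (adjusted book income): €734,000
  Less exemption €58,000 → base €676,000
  €676,000 × 10% = €67,600

Regular income tax:
  €386,000 × 7% = €27,020

Excess of alternative floor tax over regular income tax: €67,600 − €27,020 = €40,580.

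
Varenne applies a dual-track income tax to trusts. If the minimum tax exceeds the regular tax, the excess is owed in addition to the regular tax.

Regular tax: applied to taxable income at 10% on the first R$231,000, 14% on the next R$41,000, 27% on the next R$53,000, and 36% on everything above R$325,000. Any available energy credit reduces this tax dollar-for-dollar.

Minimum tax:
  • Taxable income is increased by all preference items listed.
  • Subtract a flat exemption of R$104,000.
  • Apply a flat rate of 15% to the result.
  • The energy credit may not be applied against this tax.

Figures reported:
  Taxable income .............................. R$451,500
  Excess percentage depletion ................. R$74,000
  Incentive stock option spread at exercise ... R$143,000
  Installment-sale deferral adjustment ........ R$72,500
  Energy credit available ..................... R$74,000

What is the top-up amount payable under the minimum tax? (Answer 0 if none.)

R$80,860

Minimum tax:
  Adjusted income: R$451,500 + R$74,000 + R$143,000 + R$72,500 = R$741,000
  Less exemption R$104,000 → base R$637,000
  R$637,000 × 15% = R$95,550

Regular tax:
  R$231,000 × 10% = R$23,100
  R$41,000 × 14% = R$5,740
  R$53,000 × 27% = R$14,310
  R$126,500 × 36% = R$45,540
  → R$88,690
  Less energy credit R$74,000 → R$14,690

Excess of minimum tax over regular tax: R$95,550 − R$14,690 = R$80,860.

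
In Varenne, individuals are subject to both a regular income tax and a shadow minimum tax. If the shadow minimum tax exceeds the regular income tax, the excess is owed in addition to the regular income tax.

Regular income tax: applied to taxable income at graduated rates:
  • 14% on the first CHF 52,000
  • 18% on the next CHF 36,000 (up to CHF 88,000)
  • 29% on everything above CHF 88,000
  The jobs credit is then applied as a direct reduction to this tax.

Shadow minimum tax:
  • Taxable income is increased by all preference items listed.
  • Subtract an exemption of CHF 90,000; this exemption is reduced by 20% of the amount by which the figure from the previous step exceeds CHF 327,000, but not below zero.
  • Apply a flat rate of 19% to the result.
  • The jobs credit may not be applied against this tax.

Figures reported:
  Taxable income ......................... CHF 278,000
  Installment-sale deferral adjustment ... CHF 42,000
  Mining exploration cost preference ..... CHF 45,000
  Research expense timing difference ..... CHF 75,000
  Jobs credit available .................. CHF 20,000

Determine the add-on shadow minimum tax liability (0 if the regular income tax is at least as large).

CHF 21,934

Shadow minimum tax:
  Adjusted income: CHF 278,000 + CHF 42,000 + CHF 45,000 + CHF 75,000 = CHF 440,000
  Exemption: CHF 90,000 − 20% × (CHF 440,000 − CHF 327,000) = CHF 90,000 − CHF 22,600 = CHF 67,400
  Base: CHF 440,000 − CHF 67,400 = CHF 372,600
  CHF 372,600 × 19% = CHF 70,794

Regular income tax:
  CHF 52,000 × 14% = CHF 7,280
  CHF 36,000 × 18% = CHF 6,480
  CHF 190,000 × 29% = CHF 55,100
  → CHF 68,860
  Less jobs credit CHF 20,000 → CHF 48,860

Excess of shadow minimum tax over regular income tax: CHF 70,794 − CHF 48,860 = CHF 21,934.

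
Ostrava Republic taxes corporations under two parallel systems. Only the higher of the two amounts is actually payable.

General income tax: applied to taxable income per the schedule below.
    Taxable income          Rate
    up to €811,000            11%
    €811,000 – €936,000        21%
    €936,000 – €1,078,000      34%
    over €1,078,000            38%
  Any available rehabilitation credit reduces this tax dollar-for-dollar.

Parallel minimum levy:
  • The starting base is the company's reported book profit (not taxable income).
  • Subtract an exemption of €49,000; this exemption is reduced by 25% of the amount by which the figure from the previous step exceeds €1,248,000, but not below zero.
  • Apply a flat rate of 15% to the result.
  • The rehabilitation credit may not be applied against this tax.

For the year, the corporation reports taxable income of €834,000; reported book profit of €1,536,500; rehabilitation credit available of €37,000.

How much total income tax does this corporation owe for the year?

€230,475

Parallel minimum levy:
  Base (reported book profit): €1,536,500
  Exemption: 25% × (€1,536,500 − €1,248,000) = €72,125 ≥ €49,000, so the exemption is fully phased out
  Base: €1,536,500 − €0 = €1,536,500
  €1,536,500 × 15% = €230,475

General income tax:
  €811,000 × 11% = €89,210
  €23,000 × 21% = €4,830
  → €94,040
  Less rehabilitation credit €37,000 → €57,040

€230,475 > €57,040, so the parallel minimum levy is the binding amount.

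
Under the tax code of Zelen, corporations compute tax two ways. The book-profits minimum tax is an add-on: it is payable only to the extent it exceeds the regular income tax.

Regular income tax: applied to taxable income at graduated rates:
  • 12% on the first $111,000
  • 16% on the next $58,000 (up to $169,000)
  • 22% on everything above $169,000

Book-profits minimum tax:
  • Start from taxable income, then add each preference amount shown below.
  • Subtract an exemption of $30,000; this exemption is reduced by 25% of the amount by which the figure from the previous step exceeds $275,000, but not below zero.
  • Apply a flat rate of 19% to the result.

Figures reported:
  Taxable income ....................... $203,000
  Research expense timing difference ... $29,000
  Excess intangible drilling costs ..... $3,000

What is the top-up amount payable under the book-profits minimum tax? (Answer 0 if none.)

Book-profits minimum tax:
  Adjusted income: $203,000 + $29,000 + $3,000 = $235,000
  Exemption: $235,000 ≤ $275,000, so full $30,000 applies
  Base: $235,000 − $30,000 = $205,000
  $205,000 × 19% = $38,950

Regular income tax:
  $111,000 × 12% = $13,320
  $58,000 × 16% = $9,280
  $34,000 × 22% = $7,480
  → $30,080

Excess of book-profits minimum tax over regular income tax: $38,950 − $30,080 = $8,870.

$8,870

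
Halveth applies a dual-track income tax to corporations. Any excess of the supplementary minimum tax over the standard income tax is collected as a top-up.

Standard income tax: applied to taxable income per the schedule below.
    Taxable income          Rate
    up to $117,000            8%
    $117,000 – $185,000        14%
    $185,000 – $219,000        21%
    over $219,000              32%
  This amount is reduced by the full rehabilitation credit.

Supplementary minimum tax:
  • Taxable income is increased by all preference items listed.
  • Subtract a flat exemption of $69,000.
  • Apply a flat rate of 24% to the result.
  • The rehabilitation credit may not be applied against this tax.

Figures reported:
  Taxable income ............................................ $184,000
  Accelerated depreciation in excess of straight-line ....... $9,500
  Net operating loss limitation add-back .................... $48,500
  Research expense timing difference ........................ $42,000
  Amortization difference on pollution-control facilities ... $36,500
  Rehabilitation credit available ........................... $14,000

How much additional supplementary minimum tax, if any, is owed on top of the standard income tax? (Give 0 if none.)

Standard income tax:
  $117,000 × 8% = $9,360
  $67,000 × 14% = $9,380
  → $18,740
  Less rehabilitation credit $14,000 → $4,740

Supplementary minimum tax:
  Adjusted income: $184,000 + $9,500 + $48,500 + $42,000 + $36,500 = $320,500
  Less exemption $69,000 → base $251,500
  $251,500 × 24% = $60,360

Excess of supplementary minimum tax over standard income tax: $60,360 − $4,740 = $55,620.

$55,620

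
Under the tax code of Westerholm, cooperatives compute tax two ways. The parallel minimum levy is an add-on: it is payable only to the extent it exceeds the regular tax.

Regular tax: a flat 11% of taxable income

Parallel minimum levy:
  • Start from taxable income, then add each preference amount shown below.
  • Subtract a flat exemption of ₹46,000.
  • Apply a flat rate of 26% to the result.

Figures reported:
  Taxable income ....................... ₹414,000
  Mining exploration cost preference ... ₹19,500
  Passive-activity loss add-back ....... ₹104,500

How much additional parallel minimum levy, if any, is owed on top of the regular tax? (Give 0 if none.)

Regular tax:
  ₹414,000 × 11% = ₹45,540

Parallel minimum levy:
  Adjusted income: ₹414,000 + ₹19,500 + ₹104,500 = ₹538,000
  Less exemption ₹46,000 → base ₹492,000
  ₹492,000 × 26% = ₹127,920

Excess of parallel minimum levy over regular tax: ₹127,920 − ₹45,540 = ₹82,380.

₹82,380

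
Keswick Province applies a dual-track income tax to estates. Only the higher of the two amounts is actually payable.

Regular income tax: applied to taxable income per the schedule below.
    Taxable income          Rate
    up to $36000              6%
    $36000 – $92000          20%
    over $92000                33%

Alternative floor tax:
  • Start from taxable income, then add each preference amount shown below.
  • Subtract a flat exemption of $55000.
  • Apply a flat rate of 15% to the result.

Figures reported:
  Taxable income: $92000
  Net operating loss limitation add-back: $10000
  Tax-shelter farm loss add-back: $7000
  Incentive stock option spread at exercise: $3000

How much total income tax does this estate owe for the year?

Regular income tax:
  $36000 × 6% = $2160
  $56000 × 20% = $11200
  → $13360

Alternative floor tax:
  Adjusted income: $92000 + $10000 + $7000 + $3000 = $112000
  Less exemption $55000 → base $57000
  $57000 × 15% = $8550

$13360 > $8550, so the regular income tax governs.

$13360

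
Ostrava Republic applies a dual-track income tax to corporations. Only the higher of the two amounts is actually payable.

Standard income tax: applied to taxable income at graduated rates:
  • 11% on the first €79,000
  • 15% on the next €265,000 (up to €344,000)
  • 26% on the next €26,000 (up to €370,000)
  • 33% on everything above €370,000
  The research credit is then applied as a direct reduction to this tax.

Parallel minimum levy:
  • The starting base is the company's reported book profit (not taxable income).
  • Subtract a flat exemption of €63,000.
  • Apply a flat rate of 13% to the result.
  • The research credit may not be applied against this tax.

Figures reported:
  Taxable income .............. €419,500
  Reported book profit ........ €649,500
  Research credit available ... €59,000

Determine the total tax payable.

€76,245

Standard income tax:
  €79,000 × 11% = €8,690
  €265,000 × 15% = €39,750
  €26,000 × 26% = €6,760
  €49,500 × 33% = €16,335
  → €71,535
  Less research credit €59,000 → €12,535

Parallel minimum levy:
  Base (reported book profit): €649,500
  Less exemption €63,000 → base €586,500
  €586,500 × 13% = €76,245

€76,245 > €12,535, so the parallel minimum levy is the binding amount.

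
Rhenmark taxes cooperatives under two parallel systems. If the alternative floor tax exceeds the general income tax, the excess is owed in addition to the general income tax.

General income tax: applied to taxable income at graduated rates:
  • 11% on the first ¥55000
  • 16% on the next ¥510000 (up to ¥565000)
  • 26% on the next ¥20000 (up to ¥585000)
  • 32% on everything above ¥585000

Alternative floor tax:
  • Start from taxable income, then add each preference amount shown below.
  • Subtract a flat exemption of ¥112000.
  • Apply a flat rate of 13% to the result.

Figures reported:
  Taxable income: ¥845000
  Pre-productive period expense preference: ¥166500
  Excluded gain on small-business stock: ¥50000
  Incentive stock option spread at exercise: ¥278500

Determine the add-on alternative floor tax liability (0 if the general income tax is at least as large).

General income tax:
  ¥55000 × 11% = ¥6050
  ¥510000 × 16% = ¥81600
  ¥20000 × 26% = ¥5200
  ¥260000 × 32% = ¥83200
  → ¥176050

Alternative floor tax:
  Adjusted income: ¥845000 + ¥166500 + ¥50000 + ¥278500 = ¥1340000
  Less exemption ¥112000 → base ¥1228000
  ¥1228000 × 13% = ¥159640

¥159640 ≤ ¥176050, so no add-on is due.

¥0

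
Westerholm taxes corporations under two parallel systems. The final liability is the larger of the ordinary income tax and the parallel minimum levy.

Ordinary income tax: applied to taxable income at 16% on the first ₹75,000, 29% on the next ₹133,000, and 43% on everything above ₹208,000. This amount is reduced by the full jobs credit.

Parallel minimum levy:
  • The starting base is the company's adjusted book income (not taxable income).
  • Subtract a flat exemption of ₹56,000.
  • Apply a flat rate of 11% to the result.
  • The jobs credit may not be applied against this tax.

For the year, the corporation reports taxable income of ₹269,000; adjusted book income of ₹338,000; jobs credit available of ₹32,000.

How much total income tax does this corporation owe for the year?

₹44,800

Ordinary income tax:
  ₹75,000 × 16% = ₹12,000
  ₹133,000 × 29% = ₹38,570
  ₹61,000 × 43% = ₹26,230
  → ₹76,800
  Less jobs credit ₹32,000 → ₹44,800

Parallel minimum levy:
  Base (adjusted book income): ₹338,000
  Less exemption ₹56,000 → base ₹282,000
  ₹282,000 × 11% = ₹31,020

₹44,800 > ₹31,020, so the ordinary income tax governs.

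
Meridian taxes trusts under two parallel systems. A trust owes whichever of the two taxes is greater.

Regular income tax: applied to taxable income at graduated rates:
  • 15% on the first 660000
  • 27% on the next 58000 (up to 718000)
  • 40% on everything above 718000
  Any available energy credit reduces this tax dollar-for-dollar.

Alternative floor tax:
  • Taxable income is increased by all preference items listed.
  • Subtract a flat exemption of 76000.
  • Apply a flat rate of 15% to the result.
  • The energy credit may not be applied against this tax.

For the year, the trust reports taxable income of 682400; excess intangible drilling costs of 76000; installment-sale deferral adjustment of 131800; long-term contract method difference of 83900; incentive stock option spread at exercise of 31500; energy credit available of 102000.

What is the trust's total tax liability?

Regular income tax:
  660000 × 15% = 99000
  22400 × 27% = 6048
  → 105048
  Less energy credit 102000 → 3048

Alternative floor tax:
  Adjusted income: 682400 + 76000 + 131800 + 83900 + 31500 = 1005600
  Less exemption 76000 → base 929600
  929600 × 15% = 139440

139440 > 3048, so the alternative floor tax is the binding amount.

139440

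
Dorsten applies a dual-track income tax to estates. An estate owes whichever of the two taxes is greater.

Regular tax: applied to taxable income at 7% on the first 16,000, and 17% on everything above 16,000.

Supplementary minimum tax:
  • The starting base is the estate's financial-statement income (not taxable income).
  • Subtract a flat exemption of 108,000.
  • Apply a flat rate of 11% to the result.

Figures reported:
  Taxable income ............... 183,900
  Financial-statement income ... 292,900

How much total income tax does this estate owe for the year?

29,663

Supplementary minimum tax:
  Base (financial-statement income): 292,900
  Less exemption 108,000 → base 184,900
  184,900 × 11% = 20,339

Regular tax:
  16,000 × 7% = 1,120
  167,900 × 17% = 28,543
  → 29,663

29,663 > 20,339, so the regular tax governs.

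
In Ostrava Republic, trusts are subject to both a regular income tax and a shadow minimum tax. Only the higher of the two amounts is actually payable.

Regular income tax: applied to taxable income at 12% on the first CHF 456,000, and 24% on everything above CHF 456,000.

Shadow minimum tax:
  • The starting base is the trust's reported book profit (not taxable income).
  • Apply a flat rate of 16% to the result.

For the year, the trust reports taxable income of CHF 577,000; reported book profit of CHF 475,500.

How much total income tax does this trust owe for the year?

CHF 83,760

Shadow minimum tax:
  Base (reported book profit): CHF 475,500
  CHF 475,500 × 16% = CHF 76,080

Regular income tax:
  CHF 456,000 × 12% = CHF 54,720
  CHF 121,000 × 24% = CHF 29,040
  → CHF 83,760

CHF 83,760 > CHF 76,080, so the regular income tax governs.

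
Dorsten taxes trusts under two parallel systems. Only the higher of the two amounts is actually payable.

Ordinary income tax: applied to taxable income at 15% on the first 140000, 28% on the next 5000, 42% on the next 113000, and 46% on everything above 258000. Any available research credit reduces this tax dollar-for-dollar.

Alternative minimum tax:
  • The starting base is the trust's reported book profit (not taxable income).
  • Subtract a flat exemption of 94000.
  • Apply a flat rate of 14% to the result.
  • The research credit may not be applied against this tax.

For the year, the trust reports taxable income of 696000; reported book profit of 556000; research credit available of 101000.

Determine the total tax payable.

Alternative minimum tax:
  Base (reported book profit): 556000
  Less exemption 94000 → base 462000
  462000 × 14% = 64680

Ordinary income tax:
  140000 × 15% = 21000
  5000 × 28% = 1400
  113000 × 42% = 47460
  438000 × 46% = 201480
  → 271340
  Less research credit 101000 → 170340

170340 > 64680, so the ordinary income tax governs.

170340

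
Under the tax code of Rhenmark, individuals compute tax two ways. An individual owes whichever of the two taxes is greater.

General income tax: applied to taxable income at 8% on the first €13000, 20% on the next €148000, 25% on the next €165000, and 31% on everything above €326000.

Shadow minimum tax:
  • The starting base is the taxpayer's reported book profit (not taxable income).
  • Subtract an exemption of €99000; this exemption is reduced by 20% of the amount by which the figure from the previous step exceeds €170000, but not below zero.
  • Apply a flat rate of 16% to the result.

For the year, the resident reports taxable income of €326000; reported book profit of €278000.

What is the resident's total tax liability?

General income tax:
  €13000 × 8% = €1040
  €148000 × 20% = €29600
  €165000 × 25% = €41250
  → €71890

Shadow minimum tax:
  Base (reported book profit): €278000
  Exemption: €99000 − 20% × (€278000 − €170000) = €99000 − €21600 = €77400
  Base: €278000 − €77400 = €200600
  €200600 × 16% = €32096

€71890 > €32096, so the general income tax governs.

€71890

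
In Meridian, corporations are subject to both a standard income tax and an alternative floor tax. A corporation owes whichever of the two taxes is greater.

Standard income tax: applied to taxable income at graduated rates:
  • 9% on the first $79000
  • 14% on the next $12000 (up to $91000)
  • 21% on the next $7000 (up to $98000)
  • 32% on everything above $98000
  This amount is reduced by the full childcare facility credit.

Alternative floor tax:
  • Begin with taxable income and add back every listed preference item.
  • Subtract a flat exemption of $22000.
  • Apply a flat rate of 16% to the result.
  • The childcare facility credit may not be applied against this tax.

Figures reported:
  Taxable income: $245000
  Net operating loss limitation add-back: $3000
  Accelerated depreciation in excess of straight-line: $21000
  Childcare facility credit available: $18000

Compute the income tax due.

$39520

Alternative floor tax:
  Adjusted income: $245000 + $3000 + $21000 = $269000
  Less exemption $22000 → base $247000
  $247000 × 16% = $39520

Standard income tax:
  $79000 × 9% = $7110
  $12000 × 14% = $1680
  $7000 × 21% = $1470
  $147000 × 32% = $47040
  → $57300
  Less childcare facility credit $18000 → $39300

$39520 > $39300, so the alternative floor tax is the binding amount.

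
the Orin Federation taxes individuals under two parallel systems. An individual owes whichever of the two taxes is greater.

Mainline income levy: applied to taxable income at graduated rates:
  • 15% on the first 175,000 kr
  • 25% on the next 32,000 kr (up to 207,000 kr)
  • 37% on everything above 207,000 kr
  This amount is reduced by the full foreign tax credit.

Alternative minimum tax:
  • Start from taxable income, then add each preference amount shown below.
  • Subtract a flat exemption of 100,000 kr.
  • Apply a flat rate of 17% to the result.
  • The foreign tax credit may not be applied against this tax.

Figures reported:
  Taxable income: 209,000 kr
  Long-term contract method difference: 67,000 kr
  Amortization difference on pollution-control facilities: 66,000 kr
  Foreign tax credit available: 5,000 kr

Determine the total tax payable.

41,140 kr

Alternative minimum tax:
  Adjusted income: 209,000 kr + 67,000 kr + 66,000 kr = 342,000 kr
  Less exemption 100,000 kr → base 242,000 kr
  242,000 kr × 17% = 41,140 kr

Mainline income levy:
  175,000 kr × 15% = 26,250 kr
  32,000 kr × 25% = 8,000 kr
  2,000 kr × 37% = 740 kr
  → 34,990 kr
  Less foreign tax credit 5,000 kr → 29,990 kr

41,140 kr > 29,990 kr, so the alternative minimum tax is the binding amount.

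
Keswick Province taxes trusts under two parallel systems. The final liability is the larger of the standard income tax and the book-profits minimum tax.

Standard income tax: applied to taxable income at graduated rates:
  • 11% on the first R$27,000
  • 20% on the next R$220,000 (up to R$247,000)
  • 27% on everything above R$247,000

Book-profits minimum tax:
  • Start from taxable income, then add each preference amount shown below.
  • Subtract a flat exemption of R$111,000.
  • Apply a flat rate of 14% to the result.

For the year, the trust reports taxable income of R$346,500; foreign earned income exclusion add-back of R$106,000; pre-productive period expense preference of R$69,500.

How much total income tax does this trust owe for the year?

Standard income tax:
  R$27,000 × 11% = R$2,970
  R$220,000 × 20% = R$44,000
  R$99,500 × 27% = R$26,865
  → R$73,835

Book-profits minimum tax:
  Adjusted income: R$346,500 + R$106,000 + R$69,500 = R$522,000
  Less exemption R$111,000 → base R$411,000
  R$411,000 × 14% = R$57,540

R$73,835 > R$57,540, so the standard income tax governs.

R$73,835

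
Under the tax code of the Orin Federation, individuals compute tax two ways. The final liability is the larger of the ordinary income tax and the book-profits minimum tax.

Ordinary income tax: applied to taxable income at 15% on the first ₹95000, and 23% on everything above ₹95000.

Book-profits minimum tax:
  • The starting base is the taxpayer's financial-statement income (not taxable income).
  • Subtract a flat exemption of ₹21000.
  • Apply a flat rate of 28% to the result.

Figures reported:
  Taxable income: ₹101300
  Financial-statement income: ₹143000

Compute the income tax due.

₹34160

Book-profits minimum tax:
  Base (financial-statement income): ₹143000
  Less exemption ₹21000 → base ₹122000
  ₹122000 × 28% = ₹34160

Ordinary income tax:
  ₹95000 × 15% = ₹14250
  ₹6300 × 23% = ₹1449
  → ₹15699

₹34160 > ₹15699, so the book-profits minimum tax is the binding amount.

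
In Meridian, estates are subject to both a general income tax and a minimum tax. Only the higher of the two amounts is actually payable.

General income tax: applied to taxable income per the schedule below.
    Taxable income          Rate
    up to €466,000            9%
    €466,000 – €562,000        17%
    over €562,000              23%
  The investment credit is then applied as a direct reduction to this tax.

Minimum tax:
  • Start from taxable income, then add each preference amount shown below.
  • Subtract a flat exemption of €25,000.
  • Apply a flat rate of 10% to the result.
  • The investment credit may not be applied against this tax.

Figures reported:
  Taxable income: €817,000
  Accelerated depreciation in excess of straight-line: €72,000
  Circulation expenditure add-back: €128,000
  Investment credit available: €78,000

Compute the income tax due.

€99,200

Minimum tax:
  Adjusted income: €817,000 + €72,000 + €128,000 = €1,017,000
  Less exemption €25,000 → base €992,000
  €992,000 × 10% = €99,200

General income tax:
  €466,000 × 9% = €41,940
  €96,000 × 17% = €16,320
  €255,000 × 23% = €58,650
  → €116,910
  Less investment credit €78,000 → €38,910

€99,200 > €38,910, so the minimum tax is the binding amount.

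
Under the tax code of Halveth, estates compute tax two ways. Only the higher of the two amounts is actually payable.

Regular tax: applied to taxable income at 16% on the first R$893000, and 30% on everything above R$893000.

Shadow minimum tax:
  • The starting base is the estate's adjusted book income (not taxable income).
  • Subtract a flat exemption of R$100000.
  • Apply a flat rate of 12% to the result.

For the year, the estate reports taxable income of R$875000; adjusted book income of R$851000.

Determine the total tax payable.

Shadow minimum tax:
  Base (adjusted book income): R$851000
  Less exemption R$100000 → base R$751000
  R$751000 × 12% = R$90120

Regular tax:
  R$875000 × 16% = R$140000

R$140000 > R$90120, so the regular tax governs.

R$140000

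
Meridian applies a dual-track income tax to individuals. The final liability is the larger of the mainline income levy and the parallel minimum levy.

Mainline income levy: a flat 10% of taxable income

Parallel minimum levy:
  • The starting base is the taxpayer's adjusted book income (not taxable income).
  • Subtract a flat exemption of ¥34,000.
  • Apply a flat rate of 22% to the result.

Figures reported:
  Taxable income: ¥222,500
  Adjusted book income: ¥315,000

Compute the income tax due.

¥61,820

Parallel minimum levy:
  Base (adjusted book income): ¥315,000
  Less exemption ¥34,000 → base ¥281,000
  ¥281,000 × 22% = ¥61,820

Mainline income levy:
  ¥222,500 × 10% = ¥22,250

¥61,820 > ¥22,250, so the parallel minimum levy is the binding amount.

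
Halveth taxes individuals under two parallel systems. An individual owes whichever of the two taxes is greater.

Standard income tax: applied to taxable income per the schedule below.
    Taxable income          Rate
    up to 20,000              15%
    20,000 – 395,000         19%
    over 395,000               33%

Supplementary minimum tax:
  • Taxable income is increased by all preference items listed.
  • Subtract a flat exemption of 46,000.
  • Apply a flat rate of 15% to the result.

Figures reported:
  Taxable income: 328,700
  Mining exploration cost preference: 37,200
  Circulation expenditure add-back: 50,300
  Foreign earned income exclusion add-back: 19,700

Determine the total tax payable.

Supplementary minimum tax:
  Adjusted income: 328,700 + 37,200 + 50,300 + 19,700 = 435,900
  Less exemption 46,000 → base 389,900
  389,900 × 15% = 58,485

Standard income tax:
  20,000 × 15% = 3,000
  308,700 × 19% = 58,653
  → 61,653

61,653 > 58,485, so the standard income tax governs.

61,653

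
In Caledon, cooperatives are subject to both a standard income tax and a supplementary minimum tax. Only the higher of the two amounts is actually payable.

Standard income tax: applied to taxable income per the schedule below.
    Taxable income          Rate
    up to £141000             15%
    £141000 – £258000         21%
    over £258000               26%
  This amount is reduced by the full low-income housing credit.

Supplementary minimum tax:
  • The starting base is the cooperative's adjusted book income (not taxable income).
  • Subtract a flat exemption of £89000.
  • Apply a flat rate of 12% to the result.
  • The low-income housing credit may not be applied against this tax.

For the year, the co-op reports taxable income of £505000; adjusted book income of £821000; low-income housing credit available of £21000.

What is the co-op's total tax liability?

Supplementary minimum tax:
  Base (adjusted book income): £821000
  Less exemption £89000 → base £732000
  £732000 × 12% = £87840

Standard income tax:
  £141000 × 15% = £21150
  £117000 × 21% = £24570
  £247000 × 26% = £64220
  → £109940
  Less low-income housing credit £21000 → £88940

£88940 > £87840, so the standard income tax governs.

£88940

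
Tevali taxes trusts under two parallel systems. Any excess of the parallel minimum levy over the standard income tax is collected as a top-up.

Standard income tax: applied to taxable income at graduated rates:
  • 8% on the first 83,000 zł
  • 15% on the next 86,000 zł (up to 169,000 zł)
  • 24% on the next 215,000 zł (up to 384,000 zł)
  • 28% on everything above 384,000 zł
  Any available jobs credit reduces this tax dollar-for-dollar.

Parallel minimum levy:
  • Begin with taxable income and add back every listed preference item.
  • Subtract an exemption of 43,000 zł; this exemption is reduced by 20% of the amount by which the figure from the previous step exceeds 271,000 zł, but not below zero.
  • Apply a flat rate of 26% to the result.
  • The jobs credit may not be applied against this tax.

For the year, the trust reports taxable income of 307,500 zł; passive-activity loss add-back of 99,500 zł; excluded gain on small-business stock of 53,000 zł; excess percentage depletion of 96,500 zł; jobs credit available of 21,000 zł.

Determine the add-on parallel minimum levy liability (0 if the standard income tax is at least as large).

112,910 zł

Parallel minimum levy:
  Adjusted income: 307,500 zł + 99,500 zł + 53,000 zł + 96,500 zł = 556,500 zł
  Exemption: 20% × (556,500 zł − 271,000 zł) = 57,100 zł ≥ 43,000 zł, so the exemption is fully phased out
  Base: 556,500 zł − 0 zł = 556,500 zł
  556,500 zł × 26% = 144,690 zł

Standard income tax:
  83,000 zł × 8% = 6,640 zł
  86,000 zł × 15% = 12,900 zł
  138,500 zł × 24% = 33,240 zł
  → 52,780 zł
  Less jobs credit 21,000 zł → 31,780 zł

Excess of parallel minimum levy over standard income tax: 144,690 zł − 31,780 zł = 112,910 zł.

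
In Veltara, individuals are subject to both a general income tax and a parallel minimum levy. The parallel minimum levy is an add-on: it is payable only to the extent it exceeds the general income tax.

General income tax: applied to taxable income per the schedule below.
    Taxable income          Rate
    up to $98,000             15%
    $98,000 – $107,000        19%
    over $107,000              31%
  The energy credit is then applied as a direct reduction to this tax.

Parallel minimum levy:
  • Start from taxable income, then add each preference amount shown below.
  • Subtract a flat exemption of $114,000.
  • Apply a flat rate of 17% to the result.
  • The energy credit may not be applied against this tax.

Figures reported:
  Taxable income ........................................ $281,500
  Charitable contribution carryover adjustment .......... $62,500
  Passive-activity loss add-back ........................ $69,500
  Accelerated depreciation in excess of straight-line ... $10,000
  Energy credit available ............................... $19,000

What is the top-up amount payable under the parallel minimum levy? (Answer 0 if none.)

General income tax:
  $98,000 × 15% = $14,700
  $9,000 × 19% = $1,710
  $174,500 × 31% = $54,095
  → $70,505
  Less energy credit $19,000 → $51,505

Parallel minimum levy:
  Adjusted income: $281,500 + $62,500 + $69,500 + $10,000 = $423,500
  Less exemption $114,000 → base $309,500
  $309,500 × 17% = $52,615

Excess of parallel minimum levy over general income tax: $52,615 − $51,505 = $1,110.

$1,110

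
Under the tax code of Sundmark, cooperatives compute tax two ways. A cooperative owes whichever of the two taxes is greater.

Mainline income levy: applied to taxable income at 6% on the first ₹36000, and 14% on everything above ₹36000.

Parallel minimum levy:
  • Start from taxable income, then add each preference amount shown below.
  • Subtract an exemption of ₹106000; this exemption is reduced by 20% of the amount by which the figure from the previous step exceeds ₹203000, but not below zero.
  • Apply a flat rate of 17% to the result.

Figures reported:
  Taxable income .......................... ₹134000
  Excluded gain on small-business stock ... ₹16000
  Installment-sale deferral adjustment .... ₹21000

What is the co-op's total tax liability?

Parallel minimum levy:
  Adjusted income: ₹134000 + ₹16000 + ₹21000 = ₹171000
  Exemption: ₹171000 ≤ ₹203000, so full ₹106000 applies
  Base: ₹171000 − ₹106000 = ₹65000
  ₹65000 × 17% = ₹11050

Mainline income levy:
  ₹36000 × 6% = ₹2160
  ₹98000 × 14% = ₹13720
  → ₹15880

₹15880 > ₹11050, so the mainline income levy governs.

₹15880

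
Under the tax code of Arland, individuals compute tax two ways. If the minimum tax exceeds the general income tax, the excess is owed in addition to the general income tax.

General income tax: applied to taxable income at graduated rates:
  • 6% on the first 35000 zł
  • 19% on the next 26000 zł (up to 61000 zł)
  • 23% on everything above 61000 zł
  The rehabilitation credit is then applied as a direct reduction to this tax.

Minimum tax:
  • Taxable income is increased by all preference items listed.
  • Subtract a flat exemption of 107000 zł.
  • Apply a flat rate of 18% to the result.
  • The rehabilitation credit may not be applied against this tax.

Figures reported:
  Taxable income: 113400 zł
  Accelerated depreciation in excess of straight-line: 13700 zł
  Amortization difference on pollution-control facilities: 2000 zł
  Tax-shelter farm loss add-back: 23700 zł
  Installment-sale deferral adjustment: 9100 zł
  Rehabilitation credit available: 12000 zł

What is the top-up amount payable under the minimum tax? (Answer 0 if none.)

2790 zł

Minimum tax:
  Adjusted income: 113400 zł + 13700 zł + 2000 zł + 23700 zł + 9100 zł = 161900 zł
  Less exemption 107000 zł → base 54900 zł
  54900 zł × 18% = 9882 zł

General income tax:
  35000 zł × 6% = 2100 zł
  26000 zł × 19% = 4940 zł
  52400 zł × 23% = 12052 zł
  → 19092 zł
  Less rehabilitation credit 12000 zł → 7092 zł

Excess of minimum tax over general income tax: 9882 zł − 7092 zł = 2790 zł.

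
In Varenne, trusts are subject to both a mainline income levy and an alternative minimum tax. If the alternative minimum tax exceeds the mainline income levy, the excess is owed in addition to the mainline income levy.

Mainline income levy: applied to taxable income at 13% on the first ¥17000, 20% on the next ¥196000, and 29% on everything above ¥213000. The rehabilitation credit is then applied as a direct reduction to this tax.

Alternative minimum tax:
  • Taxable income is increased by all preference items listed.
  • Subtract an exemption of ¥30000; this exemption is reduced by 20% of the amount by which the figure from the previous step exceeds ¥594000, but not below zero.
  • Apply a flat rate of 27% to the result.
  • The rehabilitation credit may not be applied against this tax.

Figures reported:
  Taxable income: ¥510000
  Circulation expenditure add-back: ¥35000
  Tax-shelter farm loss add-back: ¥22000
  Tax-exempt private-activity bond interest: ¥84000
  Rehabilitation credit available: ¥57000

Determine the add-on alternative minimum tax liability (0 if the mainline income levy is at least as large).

¥100208

Alternative minimum tax:
  Adjusted income: ¥510000 + ¥35000 + ¥22000 + ¥84000 = ¥651000
  Exemption: ¥30000 − 20% × (¥651000 − ¥594000) = ¥30000 − ¥11400 = ¥18600
  Base: ¥651000 − ¥18600 = ¥632400
  ¥632400 × 27% = ¥170748

Mainline income levy:
  ¥17000 × 13% = ¥2210
  ¥196000 × 20% = ¥39200
  ¥297000 × 29% = ¥86130
  → ¥127540
  Less rehabilitation credit ¥57000 → ¥70540

Excess of alternative minimum tax over mainline income levy: ¥170748 − ¥70540 = ¥100208.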